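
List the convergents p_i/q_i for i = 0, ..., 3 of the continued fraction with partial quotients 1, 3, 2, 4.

1/1, 4/3, 9/7, 40/31

Using the convergent recurrence p_i = a_i*p_{i-1} + p_{i-2}, q_i = a_i*q_{i-1} + q_{i-2} with p_{-2}=0, p_{-1}=1, q_{-2}=1, q_{-1}=0:
  i=0: a_0=1, p_0 = 1*1 + 0 = 1, q_0 = 1*0 + 1 = 1.
  i=1: a_1=3, p_1 = 3*1 + 1 = 4, q_1 = 3*1 + 0 = 3.
  i=2: a_2=2, p_2 = 2*4 + 1 = 9, q_2 = 2*3 + 1 = 7.
  i=3: a_3=4, p_3 = 4*9 + 4 = 40, q_3 = 4*7 + 3 = 31.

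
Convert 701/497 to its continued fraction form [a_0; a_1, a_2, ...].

Run the Euclidean algorithm on 701 and 497; the successive quotients are the partial quotients a_0, a_1, ... (each step inverts the fractional part left over by the previous one):
  701 = 1*497 + 204, so a_0 = 1.
  497 = 2*204 + 89, so a_1 = 2.
  204 = 2*89 + 26, so a_2 = 2.
  89 = 3*26 + 11, so a_3 = 3.
  26 = 2*11 + 4, so a_4 = 2.
  11 = 2*4 + 3, so a_5 = 2.
  4 = 1*3 + 1, so a_6 = 1.
  3 = 3*1 + 0, so a_7 = 3.
The remainder reaches 0 after 8 divisions, so the expansion has 8 partial quotients, read off in order.

[1; 2, 2, 3, 2, 2, 1, 3]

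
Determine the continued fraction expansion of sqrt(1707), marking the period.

[41; (3, 6, 41, 6, 3, 82)]

Write x_i = (sqrt(1707) + m_i)/d_i with (m_0, d_0) = (0, 1). a_0 = floor(sqrt(1707)) = 41, since 41^2 = 1681 <= 1707 < 1764 = 42^2.
Iterate m_{i+1} = d_i*a_i - m_i, d_{i+1} = (1707 - m_{i+1}^2)/d_i, a_{i+1} = floor((a_0 + m_{i+1})/d_{i+1}):
  m_1 = 1*41 - 0 = 41, d_1 = (1707 - 41^2)/1 = 26/1 = 26, a_1 = floor((41 + 41)/26) = 3.
  m_2 = 26*3 - 41 = 37, d_2 = (1707 - 37^2)/26 = 338/26 = 13, a_2 = floor((41 + 37)/13) = 6.
  m_3 = 13*6 - 37 = 41, d_3 = (1707 - 41^2)/13 = 26/13 = 2, a_3 = floor((41 + 41)/2) = 41.
  m_4 = 2*41 - 41 = 41, d_4 = (1707 - 41^2)/2 = 26/2 = 13, a_4 = floor((41 + 41)/13) = 6.
  m_5 = 13*6 - 41 = 37, d_5 = (1707 - 37^2)/13 = 338/13 = 26, a_5 = floor((41 + 37)/26) = 3.
  m_6 = 26*3 - 37 = 41, d_6 = (1707 - 41^2)/26 = 26/26 = 1, a_6 = floor((41 + 41)/1) = 82.
  m_7 = 1*82 - 41 = 41, d_7 = (1707 - 41^2)/1 = 26/1 = 26: (m_7, d_7) = (m_1, d_1) = (41, 26), so from here the quotients repeat a_1, ..., a_6; the period length is 6.
Hence the expansion of sqrt(1707) is a_0 = 41 followed by the repeating block 3, 6, 41, 6, 3, 82 (period 6).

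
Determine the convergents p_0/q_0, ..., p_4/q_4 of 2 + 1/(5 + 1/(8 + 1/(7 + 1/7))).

2/1, 11/5, 90/41, 641/292, 4577/2085

Using the convergent recurrence p_i = a_i*p_{i-1} + p_{i-2}, q_i = a_i*q_{i-1} + q_{i-2} with p_{-2}=0, p_{-1}=1, q_{-2}=1, q_{-1}=0:
  i=0: a_0=2, p_0 = 2*1 + 0 = 2, q_0 = 2*0 + 1 = 1.
  i=1: a_1=5, p_1 = 5*2 + 1 = 11, q_1 = 5*1 + 0 = 5.
  i=2: a_2=8, p_2 = 8*11 + 2 = 90, q_2 = 8*5 + 1 = 41.
  i=3: a_3=7, p_3 = 7*90 + 11 = 641, q_3 = 7*41 + 5 = 292.
  i=4: a_4=7, p_4 = 7*641 + 90 = 4577, q_4 = 7*292 + 41 = 2085.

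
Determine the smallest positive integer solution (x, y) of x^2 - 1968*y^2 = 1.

(x, y) = (29767, 671)

First expand sqrt(1968) as a continued fraction. With x_i = (sqrt(1968) + m_i)/d_i and (m_0, d_0) = (0, 1): a_0 = floor(sqrt(1968)) = 44, since 44^2 = 1936 <= 1968 < 2025 = 45^2.
Iterate m_{i+1} = d_i*a_i - m_i, d_{i+1} = (1968 - m_{i+1}^2)/d_i, a_{i+1} = floor((a_0 + m_{i+1})/d_{i+1}):
  m_1 = 1*44 - 0 = 44, d_1 = (1968 - 44^2)/1 = 32/1 = 32, a_1 = floor((44 + 44)/32) = 2.
  m_2 = 32*2 - 44 = 20, d_2 = (1968 - 20^2)/32 = 1568/32 = 49, a_2 = floor((44 + 20)/49) = 1.
  m_3 = 49*1 - 20 = 29, d_3 = (1968 - 29^2)/49 = 1127/49 = 23, a_3 = floor((44 + 29)/23) = 3.
  m_4 = 23*3 - 29 = 40, d_4 = (1968 - 40^2)/23 = 368/23 = 16, a_4 = floor((44 + 40)/16) = 5.
  m_5 = 16*5 - 40 = 40, d_5 = (1968 - 40^2)/16 = 368/16 = 23, a_5 = floor((44 + 40)/23) = 3.
  m_6 = 23*3 - 40 = 29, d_6 = (1968 - 29^2)/23 = 1127/23 = 49, a_6 = floor((44 + 29)/49) = 1.
  m_7 = 49*1 - 29 = 20, d_7 = (1968 - 20^2)/49 = 1568/49 = 32, a_7 = floor((44 + 20)/32) = 2.
  m_8 = 32*2 - 20 = 44, d_8 = (1968 - 44^2)/32 = 32/32 = 1, a_8 = floor((44 + 44)/1) = 88.
  m_9 = 1*88 - 44 = 44, d_9 = (1968 - 44^2)/1 = 32/1 = 32: (m_9, d_9) = (m_1, d_1) = (44, 32), so from here the quotients repeat a_1, ..., a_8; the period length is 8.
So sqrt(1968) = [44; (2, 1, 3, 5, 3, 1, 2, 88)] with period length k = 8.
k is even, so the fundamental solution of x^2 - 1968y^2 = 1 is (p_{k-1}, q_{k-1}) = (p_7, q_7); compute convergents through index 7.
Convergents (p_i = a_i*p_{i-1} + p_{i-2}, q_i = a_i*q_{i-1} + q_{i-2} with p_{-2}=0, p_{-1}=1, q_{-2}=1, q_{-1}=0):
  i=0: a_0=44, p_0 = 44*1 + 0 = 44, q_0 = 44*0 + 1 = 1.
  i=1: a_1=2, p_1 = 2*44 + 1 = 89, q_1 = 2*1 + 0 = 2.
  i=2: a_2=1, p_2 = 1*89 + 44 = 133, q_2 = 1*2 + 1 = 3.
  i=3: a_3=3, p_3 = 3*133 + 89 = 488, q_3 = 3*3 + 2 = 11.
  i=4: a_4=5, p_4 = 5*488 + 133 = 2573, q_4 = 5*11 + 3 = 58.
  i=5: a_5=3, p_5 = 3*2573 + 488 = 8207, q_5 = 3*58 + 11 = 185.
  i=6: a_6=1, p_6 = 1*8207 + 2573 = 10780, q_6 = 1*185 + 58 = 243.
  i=7: a_7=2, p_7 = 2*10780 + 8207 = 29767, q_7 = 2*243 + 185 = 671.
Check: 29767^2 - 1968*671^2 = 886074289 - 886074288 = 1, so (x, y) = (29767, 671) solves the equation, and by the theorem it is the least positive solution.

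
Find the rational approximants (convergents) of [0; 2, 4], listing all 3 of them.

Using the convergent recurrence p_i = a_i*p_{i-1} + p_{i-2}, q_i = a_i*q_{i-1} + q_{i-2} with p_{-2}=0, p_{-1}=1, q_{-2}=1, q_{-1}=0:
  i=0: a_0=0, p_0 = 0*1 + 0 = 0, q_0 = 0*0 + 1 = 1.
  i=1: a_1=2, p_1 = 2*0 + 1 = 1, q_1 = 2*1 + 0 = 2.
  i=2: a_2=4, p_2 = 4*1 + 0 = 4, q_2 = 4*2 + 1 = 9.

0/1, 1/2, 4/9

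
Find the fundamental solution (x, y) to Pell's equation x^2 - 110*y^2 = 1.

(x, y) = (21, 2)

First expand sqrt(110) as a continued fraction. With x_i = (sqrt(110) + m_i)/d_i and (m_0, d_0) = (0, 1): a_0 = floor(sqrt(110)) = 10, since 10^2 = 100 <= 110 < 121 = 11^2.
Iterate m_{i+1} = d_i*a_i - m_i, d_{i+1} = (110 - m_{i+1}^2)/d_i, a_{i+1} = floor((a_0 + m_{i+1})/d_{i+1}):
  m_1 = 1*10 - 0 = 10, d_1 = (110 - 10^2)/1 = 10/1 = 10, a_1 = floor((10 + 10)/10) = 2.
  m_2 = 10*2 - 10 = 10, d_2 = (110 - 10^2)/10 = 10/10 = 1, a_2 = floor((10 + 10)/1) = 20.
  m_3 = 1*20 - 10 = 10, d_3 = (110 - 10^2)/1 = 10/1 = 10: (m_3, d_3) = (m_1, d_1) = (10, 10), so from here the quotients repeat a_1, a_2; the period length is 2.
So sqrt(110) = [10; (2, 20)] with period length k = 2.
k is even, so the fundamental solution of x^2 - 110y^2 = 1 is (p_{k-1}, q_{k-1}) = (p_1, q_1); compute convergents through index 1.
Convergents (p_i = a_i*p_{i-1} + p_{i-2}, q_i = a_i*q_{i-1} + q_{i-2} with p_{-2}=0, p_{-1}=1, q_{-2}=1, q_{-1}=0):
  i=0: a_0=10, p_0 = 10*1 + 0 = 10, q_0 = 10*0 + 1 = 1.
  i=1: a_1=2, p_1 = 2*10 + 1 = 21, q_1 = 2*1 + 0 = 2.
Check: 21^2 - 110*2^2 = 441 - 440 = 1, so (x, y) = (21, 2) solves the equation, and by the theorem it is the least positive solution.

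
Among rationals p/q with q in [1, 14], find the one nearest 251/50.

5/1

Expand x = 251/50 as a continued fraction with the Euclidean algorithm:
  251 = 5*50 + 1, so a_0 = 5.
  50 = 50*1 + 0, so a_1 = 50.
so x = [5; 50].
Convergents (p_i = a_i*p_{i-1} + p_{i-2}, q_i = a_i*q_{i-1} + q_{i-2} with p_{-2}=0, p_{-1}=1, q_{-2}=1, q_{-1}=0), until the denominator exceeds 14:
  i=0: a_0=5, p_0 = 5*1 + 0 = 5, q_0 = 5*0 + 1 = 1.
  i=1: a_1=50, p_1 = 50*5 + 1 = 251, q_1 = 50*1 + 0 = 50.
q_1 = 50 > 14, so the last convergent with denominator <= 14 is p_0/q_0 = 5/1.
The closest fraction with denominator <= 14 is either p_0/q_0 or the intermediate fraction (k*p_0 + p_{-1})/(k*q_0 + q_{-1}) with the largest k >= 1 whose denominator stays <= 14; these approach x as k grows, and every other convergent or intermediate fraction in range is farther away.
Largest k: floor((14 - q_{-1})/q_0) = floor((14 - 0)/1) = 14 (using the seeds p_{-1} = 1, q_{-1} = 0).
That gives (14*5 + 1)/(14*1 + 0) = 71/14.
Compare the errors: |x - 5/1| = |251*1 - 5*50|/(50*1) = 1/50, and |x - 71/14| = |251*14 - 71*50|/(50*14) = 36/700.
Cross-multiplying, 1*700 = 700 < 1800 = 36*50, so 1/50 is smaller: the convergent 5/1 is closer to x than 71/14.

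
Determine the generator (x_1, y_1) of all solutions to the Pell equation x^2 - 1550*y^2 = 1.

First expand sqrt(1550) as a continued fraction. With x_i = (sqrt(1550) + m_i)/d_i and (m_0, d_0) = (0, 1): a_0 = floor(sqrt(1550)) = 39, since 39^2 = 1521 <= 1550 < 1600 = 40^2.
Iterate m_{i+1} = d_i*a_i - m_i, d_{i+1} = (1550 - m_{i+1}^2)/d_i, a_{i+1} = floor((a_0 + m_{i+1})/d_{i+1}):
  m_1 = 1*39 - 0 = 39, d_1 = (1550 - 39^2)/1 = 29/1 = 29, a_1 = floor((39 + 39)/29) = 2.
  m_2 = 29*2 - 39 = 19, d_2 = (1550 - 19^2)/29 = 1189/29 = 41, a_2 = floor((39 + 19)/41) = 1.
  m_3 = 41*1 - 19 = 22, d_3 = (1550 - 22^2)/41 = 1066/41 = 26, a_3 = floor((39 + 22)/26) = 2.
  m_4 = 26*2 - 22 = 30, d_4 = (1550 - 30^2)/26 = 650/26 = 25, a_4 = floor((39 + 30)/25) = 2.
  m_5 = 25*2 - 30 = 20, d_5 = (1550 - 20^2)/25 = 1150/25 = 46, a_5 = floor((39 + 20)/46) = 1.
  m_6 = 46*1 - 20 = 26, d_6 = (1550 - 26^2)/46 = 874/46 = 19, a_6 = floor((39 + 26)/19) = 3.
  m_7 = 19*3 - 26 = 31, d_7 = (1550 - 31^2)/19 = 589/19 = 31, a_7 = floor((39 + 31)/31) = 2.
  m_8 = 31*2 - 31 = 31, d_8 = (1550 - 31^2)/31 = 589/31 = 19, a_8 = floor((39 + 31)/19) = 3.
  m_9 = 19*3 - 31 = 26, d_9 = (1550 - 26^2)/19 = 874/19 = 46, a_9 = floor((39 + 26)/46) = 1.
  m_10 = 46*1 - 26 = 20, d_10 = (1550 - 20^2)/46 = 1150/46 = 25, a_10 = floor((39 + 20)/25) = 2.
  m_11 = 25*2 - 20 = 30, d_11 = (1550 - 30^2)/25 = 650/25 = 26, a_11 = floor((39 + 30)/26) = 2.
  m_12 = 26*2 - 30 = 22, d_12 = (1550 - 22^2)/26 = 1066/26 = 41, a_12 = floor((39 + 22)/41) = 1.
  m_13 = 41*1 - 22 = 19, d_13 = (1550 - 19^2)/41 = 1189/41 = 29, a_13 = floor((39 + 19)/29) = 2.
  m_14 = 29*2 - 19 = 39, d_14 = (1550 - 39^2)/29 = 29/29 = 1, a_14 = floor((39 + 39)/1) = 78.
  m_15 = 1*78 - 39 = 39, d_15 = (1550 - 39^2)/1 = 29/1 = 29: (m_15, d_15) = (m_1, d_1) = (39, 29), so from here the quotients repeat a_1, ..., a_14; the period length is 14.
So sqrt(1550) = [39; (2, 1, 2, 2, 1, 3, 2, 3, 1, 2, 2, 1, 2, 78)] with period length k = 14.
k is even, so the fundamental solution of x^2 - 1550y^2 = 1 is (p_{k-1}, q_{k-1}) = (p_13, q_13); compute convergents through index 13.
Convergents (p_i = a_i*p_{i-1} + p_{i-2}, q_i = a_i*q_{i-1} + q_{i-2} with p_{-2}=0, p_{-1}=1, q_{-2}=1, q_{-1}=0):
  i=0: a_0=39, p_0 = 39*1 + 0 = 39, q_0 = 39*0 + 1 = 1.
  i=1: a_1=2, p_1 = 2*39 + 1 = 79, q_1 = 2*1 + 0 = 2.
  i=2: a_2=1, p_2 = 1*79 + 39 = 118, q_2 = 1*2 + 1 = 3.
  i=3: a_3=2, p_3 = 2*118 + 79 = 315, q_3 = 2*3 + 2 = 8.
  i=4: a_4=2, p_4 = 2*315 + 118 = 748, q_4 = 2*8 + 3 = 19.
  i=5: a_5=1, p_5 = 1*748 + 315 = 1063, q_5 = 1*19 + 8 = 27.
  i=6: a_6=3, p_6 = 3*1063 + 748 = 3937, q_6 = 3*27 + 19 = 100.
  i=7: a_7=2, p_7 = 2*3937 + 1063 = 8937, q_7 = 2*100 + 27 = 227.
  i=8: a_8=3, p_8 = 3*8937 + 3937 = 30748, q_8 = 3*227 + 100 = 781.
  i=9: a_9=1, p_9 = 1*30748 + 8937 = 39685, q_9 = 1*781 + 227 = 1008.
  i=10: a_10=2, p_10 = 2*39685 + 30748 = 110118, q_10 = 2*1008 + 781 = 2797.
  i=11: a_11=2, p_11 = 2*110118 + 39685 = 259921, q_11 = 2*2797 + 1008 = 6602.
  i=12: a_12=1, p_12 = 1*259921 + 110118 = 370039, q_12 = 1*6602 + 2797 = 9399.
  i=13: a_13=2, p_13 = 2*370039 + 259921 = 999999, q_13 = 2*9399 + 6602 = 25400.
Check: 999999^2 - 1550*25400^2 = 999998000001 - 999998000000 = 1, so (x, y) = (999999, 25400) solves the equation, and by the theorem it is the least positive solution.

(x, y) = (999999, 25400)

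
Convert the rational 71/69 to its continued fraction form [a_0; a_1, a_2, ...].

Run the Euclidean algorithm on 71 and 69; the successive quotients are the partial quotients a_0, a_1, ... (each step inverts the fractional part left over by the previous one):
  71 = 1*69 + 2, so a_0 = 1.
  69 = 34*2 + 1, so a_1 = 34.
  2 = 2*1 + 0, so a_2 = 2.
The remainder reaches 0 after 3 divisions, so the expansion has 3 partial quotients, read off in order.

[1; 34, 2]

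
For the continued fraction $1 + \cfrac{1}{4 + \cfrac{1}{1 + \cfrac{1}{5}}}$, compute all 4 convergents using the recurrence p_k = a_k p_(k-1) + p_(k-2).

Using the convergent recurrence p_i = a_i*p_{i-1} + p_{i-2}, q_i = a_i*q_{i-1} + q_{i-2} with p_{-2}=0, p_{-1}=1, q_{-2}=1, q_{-1}=0:
  i=0: a_0=1, p_0 = 1*1 + 0 = 1, q_0 = 1*0 + 1 = 1.
  i=1: a_1=4, p_1 = 4*1 + 1 = 5, q_1 = 4*1 + 0 = 4.
  i=2: a_2=1, p_2 = 1*5 + 1 = 6, q_2 = 1*4 + 1 = 5.
  i=3: a_3=5, p_3 = 5*6 + 5 = 35, q_3 = 5*5 + 4 = 29.

1/1, 5/4, 6/5, 35/29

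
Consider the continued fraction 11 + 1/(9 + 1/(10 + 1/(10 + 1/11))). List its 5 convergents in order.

Using the convergent recurrence p_i = a_i*p_{i-1} + p_{i-2}, q_i = a_i*q_{i-1} + q_{i-2} with p_{-2}=0, p_{-1}=1, q_{-2}=1, q_{-1}=0:
  i=0: a_0=11, p_0 = 11*1 + 0 = 11, q_0 = 11*0 + 1 = 1.
  i=1: a_1=9, p_1 = 9*11 + 1 = 100, q_1 = 9*1 + 0 = 9.
  i=2: a_2=10, p_2 = 10*100 + 11 = 1011, q_2 = 10*9 + 1 = 91.
  i=3: a_3=10, p_3 = 10*1011 + 100 = 10210, q_3 = 10*91 + 9 = 919.
  i=4: a_4=11, p_4 = 11*10210 + 1011 = 113321, q_4 = 11*919 + 91 = 10200.

11/1, 100/9, 1011/91, 10210/919, 113321/10200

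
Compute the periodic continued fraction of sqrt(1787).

[42; (3, 1, 1, 1, 41, 1, 1, 1, 3, 84)]

Write x_i = (sqrt(1787) + m_i)/d_i with (m_0, d_0) = (0, 1). a_0 = floor(sqrt(1787)) = 42, since 42^2 = 1764 <= 1787 < 1849 = 43^2.
Iterate m_{i+1} = d_i*a_i - m_i, d_{i+1} = (1787 - m_{i+1}^2)/d_i, a_{i+1} = floor((a_0 + m_{i+1})/d_{i+1}):
  m_1 = 1*42 - 0 = 42, d_1 = (1787 - 42^2)/1 = 23/1 = 23, a_1 = floor((42 + 42)/23) = 3.
  m_2 = 23*3 - 42 = 27, d_2 = (1787 - 27^2)/23 = 1058/23 = 46, a_2 = floor((42 + 27)/46) = 1.
  m_3 = 46*1 - 27 = 19, d_3 = (1787 - 19^2)/46 = 1426/46 = 31, a_3 = floor((42 + 19)/31) = 1.
  m_4 = 31*1 - 19 = 12, d_4 = (1787 - 12^2)/31 = 1643/31 = 53, a_4 = floor((42 + 12)/53) = 1.
  m_5 = 53*1 - 12 = 41, d_5 = (1787 - 41^2)/53 = 106/53 = 2, a_5 = floor((42 + 41)/2) = 41.
  m_6 = 2*41 - 41 = 41, d_6 = (1787 - 41^2)/2 = 106/2 = 53, a_6 = floor((42 + 41)/53) = 1.
  m_7 = 53*1 - 41 = 12, d_7 = (1787 - 12^2)/53 = 1643/53 = 31, a_7 = floor((42 + 12)/31) = 1.
  m_8 = 31*1 - 12 = 19, d_8 = (1787 - 19^2)/31 = 1426/31 = 46, a_8 = floor((42 + 19)/46) = 1.
  m_9 = 46*1 - 19 = 27, d_9 = (1787 - 27^2)/46 = 1058/46 = 23, a_9 = floor((42 + 27)/23) = 3.
  m_10 = 23*3 - 27 = 42, d_10 = (1787 - 42^2)/23 = 23/23 = 1, a_10 = floor((42 + 42)/1) = 84.
  m_11 = 1*84 - 42 = 42, d_11 = (1787 - 42^2)/1 = 23/1 = 23: (m_11, d_11) = (m_1, d_1) = (42, 23), so from here the quotients repeat a_1, ..., a_10; the period length is 10.
Hence the expansion of sqrt(1787) is a_0 = 42 followed by the repeating block 3, 1, 1, 1, 41, 1, 1, 1, 3, 84 (period 10).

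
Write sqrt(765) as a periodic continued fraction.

[27; (1, 1, 1, 13, 6, 13, 1, 1, 1, 54)]

Write x_i = (sqrt(765) + m_i)/d_i with (m_0, d_0) = (0, 1). a_0 = floor(sqrt(765)) = 27, since 27^2 = 729 <= 765 < 784 = 28^2.
Iterate m_{i+1} = d_i*a_i - m_i, d_{i+1} = (765 - m_{i+1}^2)/d_i, a_{i+1} = floor((a_0 + m_{i+1})/d_{i+1}):
  m_1 = 1*27 - 0 = 27, d_1 = (765 - 27^2)/1 = 36/1 = 36, a_1 = floor((27 + 27)/36) = 1.
  m_2 = 36*1 - 27 = 9, d_2 = (765 - 9^2)/36 = 684/36 = 19, a_2 = floor((27 + 9)/19) = 1.
  m_3 = 19*1 - 9 = 10, d_3 = (765 - 10^2)/19 = 665/19 = 35, a_3 = floor((27 + 10)/35) = 1.
  m_4 = 35*1 - 10 = 25, d_4 = (765 - 25^2)/35 = 140/35 = 4, a_4 = floor((27 + 25)/4) = 13.
  m_5 = 4*13 - 25 = 27, d_5 = (765 - 27^2)/4 = 36/4 = 9, a_5 = floor((27 + 27)/9) = 6.
  m_6 = 9*6 - 27 = 27, d_6 = (765 - 27^2)/9 = 36/9 = 4, a_6 = floor((27 + 27)/4) = 13.
  m_7 = 4*13 - 27 = 25, d_7 = (765 - 25^2)/4 = 140/4 = 35, a_7 = floor((27 + 25)/35) = 1.
  m_8 = 35*1 - 25 = 10, d_8 = (765 - 10^2)/35 = 665/35 = 19, a_8 = floor((27 + 10)/19) = 1.
  m_9 = 19*1 - 10 = 9, d_9 = (765 - 9^2)/19 = 684/19 = 36, a_9 = floor((27 + 9)/36) = 1.
  m_10 = 36*1 - 9 = 27, d_10 = (765 - 27^2)/36 = 36/36 = 1, a_10 = floor((27 + 27)/1) = 54.
  m_11 = 1*54 - 27 = 27, d_11 = (765 - 27^2)/1 = 36/1 = 36: (m_11, d_11) = (m_1, d_1) = (27, 36), so from here the quotients repeat a_1, ..., a_10; the period length is 10.
Hence the expansion of sqrt(765) is a_0 = 27 followed by the repeating block 1, 1, 1, 13, 6, 13, 1, 1, 1, 54 (period 10).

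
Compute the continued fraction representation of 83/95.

[0; 1, 6, 1, 11]

Run the Euclidean algorithm on 83 and 95; the successive quotients are the partial quotients a_0, a_1, ... (each step inverts the fractional part left over by the previous one):
  83 = 0*95 + 83, so a_0 = 0.
  95 = 1*83 + 12, so a_1 = 1.
  83 = 6*12 + 11, so a_2 = 6.
  12 = 1*11 + 1, so a_3 = 1.
  11 = 11*1 + 0, so a_4 = 11.
The remainder reaches 0 after 5 divisions, so the expansion has 5 partial quotients, read off in order.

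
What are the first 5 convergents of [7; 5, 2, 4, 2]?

7/1, 36/5, 79/11, 352/49, 783/109

Using the convergent recurrence p_i = a_i*p_{i-1} + p_{i-2}, q_i = a_i*q_{i-1} + q_{i-2} with p_{-2}=0, p_{-1}=1, q_{-2}=1, q_{-1}=0:
  i=0: a_0=7, p_0 = 7*1 + 0 = 7, q_0 = 7*0 + 1 = 1.
  i=1: a_1=5, p_1 = 5*7 + 1 = 36, q_1 = 5*1 + 0 = 5.
  i=2: a_2=2, p_2 = 2*36 + 7 = 79, q_2 = 2*5 + 1 = 11.
  i=3: a_3=4, p_3 = 4*79 + 36 = 352, q_3 = 4*11 + 5 = 49.
  i=4: a_4=2, p_4 = 2*352 + 79 = 783, q_4 = 2*49 + 11 = 109.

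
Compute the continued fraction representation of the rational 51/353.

Run the Euclidean algorithm on 51 and 353; the successive quotients are the partial quotients a_0, a_1, ... (each step inverts the fractional part left over by the previous one):
  51 = 0*353 + 51, so a_0 = 0.
  353 = 6*51 + 47, so a_1 = 6.
  51 = 1*47 + 4, so a_2 = 1.
  47 = 11*4 + 3, so a_3 = 11.
  4 = 1*3 + 1, so a_4 = 1.
  3 = 3*1 + 0, so a_5 = 3.
The remainder reaches 0 after 6 divisions, so the expansion has 6 partial quotients, read off in order.

[0; 6, 1, 11, 1, 3]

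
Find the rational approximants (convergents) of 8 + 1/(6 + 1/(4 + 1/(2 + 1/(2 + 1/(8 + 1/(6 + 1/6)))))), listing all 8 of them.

Using the convergent recurrence p_i = a_i*p_{i-1} + p_{i-2}, q_i = a_i*q_{i-1} + q_{i-2} with p_{-2}=0, p_{-1}=1, q_{-2}=1, q_{-1}=0:
  i=0: a_0=8, p_0 = 8*1 + 0 = 8, q_0 = 8*0 + 1 = 1.
  i=1: a_1=6, p_1 = 6*8 + 1 = 49, q_1 = 6*1 + 0 = 6.
  i=2: a_2=4, p_2 = 4*49 + 8 = 204, q_2 = 4*6 + 1 = 25.
  i=3: a_3=2, p_3 = 2*204 + 49 = 457, q_3 = 2*25 + 6 = 56.
  i=4: a_4=2, p_4 = 2*457 + 204 = 1118, q_4 = 2*56 + 25 = 137.
  i=5: a_5=8, p_5 = 8*1118 + 457 = 9401, q_5 = 8*137 + 56 = 1152.
  i=6: a_6=6, p_6 = 6*9401 + 1118 = 57524, q_6 = 6*1152 + 137 = 7049.
  i=7: a_7=6, p_7 = 6*57524 + 9401 = 354545, q_7 = 6*7049 + 1152 = 43446.

8/1, 49/6, 204/25, 457/56, 1118/137, 9401/1152, 57524/7049, 354545/43446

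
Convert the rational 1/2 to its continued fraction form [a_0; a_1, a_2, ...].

Run the Euclidean algorithm on 1 and 2; the successive quotients are the partial quotients a_0, a_1, ... (each step inverts the fractional part left over by the previous one):
  1 = 0*2 + 1, so a_0 = 0.
  2 = 2*1 + 0, so a_1 = 2.
The remainder reaches 0 after 2 divisions, so the expansion has 2 partial quotients, read off in order.

[0; 2]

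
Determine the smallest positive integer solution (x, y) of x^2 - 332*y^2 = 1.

First expand sqrt(332) as a continued fraction. With x_i = (sqrt(332) + m_i)/d_i and (m_0, d_0) = (0, 1): a_0 = floor(sqrt(332)) = 18, since 18^2 = 324 <= 332 < 361 = 19^2.
Iterate m_{i+1} = d_i*a_i - m_i, d_{i+1} = (332 - m_{i+1}^2)/d_i, a_{i+1} = floor((a_0 + m_{i+1})/d_{i+1}):
  m_1 = 1*18 - 0 = 18, d_1 = (332 - 18^2)/1 = 8/1 = 8, a_1 = floor((18 + 18)/8) = 4.
  m_2 = 8*4 - 18 = 14, d_2 = (332 - 14^2)/8 = 136/8 = 17, a_2 = floor((18 + 14)/17) = 1.
  m_3 = 17*1 - 14 = 3, d_3 = (332 - 3^2)/17 = 323/17 = 19, a_3 = floor((18 + 3)/19) = 1.
  m_4 = 19*1 - 3 = 16, d_4 = (332 - 16^2)/19 = 76/19 = 4, a_4 = floor((18 + 16)/4) = 8.
  m_5 = 4*8 - 16 = 16, d_5 = (332 - 16^2)/4 = 76/4 = 19, a_5 = floor((18 + 16)/19) = 1.
  m_6 = 19*1 - 16 = 3, d_6 = (332 - 3^2)/19 = 323/19 = 17, a_6 = floor((18 + 3)/17) = 1.
  m_7 = 17*1 - 3 = 14, d_7 = (332 - 14^2)/17 = 136/17 = 8, a_7 = floor((18 + 14)/8) = 4.
  m_8 = 8*4 - 14 = 18, d_8 = (332 - 18^2)/8 = 8/8 = 1, a_8 = floor((18 + 18)/1) = 36.
  m_9 = 1*36 - 18 = 18, d_9 = (332 - 18^2)/1 = 8/1 = 8: (m_9, d_9) = (m_1, d_1) = (18, 8), so from here the quotients repeat a_1, ..., a_8; the period length is 8.
So sqrt(332) = [18; (4, 1, 1, 8, 1, 1, 4, 36)] with period length k = 8.
k is even, so the fundamental solution of x^2 - 332y^2 = 1 is (p_{k-1}, q_{k-1}) = (p_7, q_7); compute convergents through index 7.
Convergents (p_i = a_i*p_{i-1} + p_{i-2}, q_i = a_i*q_{i-1} + q_{i-2} with p_{-2}=0, p_{-1}=1, q_{-2}=1, q_{-1}=0):
  i=0: a_0=18, p_0 = 18*1 + 0 = 18, q_0 = 18*0 + 1 = 1.
  i=1: a_1=4, p_1 = 4*18 + 1 = 73, q_1 = 4*1 + 0 = 4.
  i=2: a_2=1, p_2 = 1*73 + 18 = 91, q_2 = 1*4 + 1 = 5.
  i=3: a_3=1, p_3 = 1*91 + 73 = 164, q_3 = 1*5 + 4 = 9.
  i=4: a_4=8, p_4 = 8*164 + 91 = 1403, q_4 = 8*9 + 5 = 77.
  i=5: a_5=1, p_5 = 1*1403 + 164 = 1567, q_5 = 1*77 + 9 = 86.
  i=6: a_6=1, p_6 = 1*1567 + 1403 = 2970, q_6 = 1*86 + 77 = 163.
  i=7: a_7=4, p_7 = 4*2970 + 1567 = 13447, q_7 = 4*163 + 86 = 738.
Check: 13447^2 - 332*738^2 = 180821809 - 180821808 = 1, so (x, y) = (13447, 738) solves the equation, and by the theorem it is the least positive solution.

(x, y) = (13447, 738)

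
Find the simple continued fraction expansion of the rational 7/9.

[0; 1, 3, 2]

Run the Euclidean algorithm on 7 and 9; the successive quotients are the partial quotients a_0, a_1, ... (each step inverts the fractional part left over by the previous one):
  7 = 0*9 + 7, so a_0 = 0.
  9 = 1*7 + 2, so a_1 = 1.
  7 = 3*2 + 1, so a_2 = 3.
  2 = 2*1 + 0, so a_3 = 2.
The remainder reaches 0 after 4 divisions, so the expansion has 4 partial quotients, read off in order.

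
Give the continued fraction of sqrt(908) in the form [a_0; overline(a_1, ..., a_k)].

Write x_i = (sqrt(908) + m_i)/d_i with (m_0, d_0) = (0, 1). a_0 = floor(sqrt(908)) = 30, since 30^2 = 900 <= 908 < 961 = 31^2.
Iterate m_{i+1} = d_i*a_i - m_i, d_{i+1} = (908 - m_{i+1}^2)/d_i, a_{i+1} = floor((a_0 + m_{i+1})/d_{i+1}):
  m_1 = 1*30 - 0 = 30, d_1 = (908 - 30^2)/1 = 8/1 = 8, a_1 = floor((30 + 30)/8) = 7.
  m_2 = 8*7 - 30 = 26, d_2 = (908 - 26^2)/8 = 232/8 = 29, a_2 = floor((30 + 26)/29) = 1.
  m_3 = 29*1 - 26 = 3, d_3 = (908 - 3^2)/29 = 899/29 = 31, a_3 = floor((30 + 3)/31) = 1.
  m_4 = 31*1 - 3 = 28, d_4 = (908 - 28^2)/31 = 124/31 = 4, a_4 = floor((30 + 28)/4) = 14.
  m_5 = 4*14 - 28 = 28, d_5 = (908 - 28^2)/4 = 124/4 = 31, a_5 = floor((30 + 28)/31) = 1.
  m_6 = 31*1 - 28 = 3, d_6 = (908 - 3^2)/31 = 899/31 = 29, a_6 = floor((30 + 3)/29) = 1.
  m_7 = 29*1 - 3 = 26, d_7 = (908 - 26^2)/29 = 232/29 = 8, a_7 = floor((30 + 26)/8) = 7.
  m_8 = 8*7 - 26 = 30, d_8 = (908 - 30^2)/8 = 8/8 = 1, a_8 = floor((30 + 30)/1) = 60.
  m_9 = 1*60 - 30 = 30, d_9 = (908 - 30^2)/1 = 8/1 = 8: (m_9, d_9) = (m_1, d_1) = (30, 8), so from here the quotients repeat a_1, ..., a_8; the period length is 8.
Hence the expansion of sqrt(908) is a_0 = 30 followed by the repeating block 7, 1, 1, 14, 1, 1, 7, 60 (period 8).

[30; overline(7, 1, 1, 14, 1, 1, 7, 60)]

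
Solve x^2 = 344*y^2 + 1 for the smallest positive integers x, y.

(x, y) = (10405, 561)

First expand sqrt(344) as a continued fraction. With x_i = (sqrt(344) + m_i)/d_i and (m_0, d_0) = (0, 1): a_0 = floor(sqrt(344)) = 18, since 18^2 = 324 <= 344 < 361 = 19^2.
Iterate m_{i+1} = d_i*a_i - m_i, d_{i+1} = (344 - m_{i+1}^2)/d_i, a_{i+1} = floor((a_0 + m_{i+1})/d_{i+1}):
  m_1 = 1*18 - 0 = 18, d_1 = (344 - 18^2)/1 = 20/1 = 20, a_1 = floor((18 + 18)/20) = 1.
  m_2 = 20*1 - 18 = 2, d_2 = (344 - 2^2)/20 = 340/20 = 17, a_2 = floor((18 + 2)/17) = 1.
  m_3 = 17*1 - 2 = 15, d_3 = (344 - 15^2)/17 = 119/17 = 7, a_3 = floor((18 + 15)/7) = 4.
  m_4 = 7*4 - 15 = 13, d_4 = (344 - 13^2)/7 = 175/7 = 25, a_4 = floor((18 + 13)/25) = 1.
  m_5 = 25*1 - 13 = 12, d_5 = (344 - 12^2)/25 = 200/25 = 8, a_5 = floor((18 + 12)/8) = 3.
  m_6 = 8*3 - 12 = 12, d_6 = (344 - 12^2)/8 = 200/8 = 25, a_6 = floor((18 + 12)/25) = 1.
  m_7 = 25*1 - 12 = 13, d_7 = (344 - 13^2)/25 = 175/25 = 7, a_7 = floor((18 + 13)/7) = 4.
  m_8 = 7*4 - 13 = 15, d_8 = (344 - 15^2)/7 = 119/7 = 17, a_8 = floor((18 + 15)/17) = 1.
  m_9 = 17*1 - 15 = 2, d_9 = (344 - 2^2)/17 = 340/17 = 20, a_9 = floor((18 + 2)/20) = 1.
  m_10 = 20*1 - 2 = 18, d_10 = (344 - 18^2)/20 = 20/20 = 1, a_10 = floor((18 + 18)/1) = 36.
  m_11 = 1*36 - 18 = 18, d_11 = (344 - 18^2)/1 = 20/1 = 20: (m_11, d_11) = (m_1, d_1) = (18, 20), so from here the quotients repeat a_1, ..., a_10; the period length is 10.
So sqrt(344) = [18; (1, 1, 4, 1, 3, 1, 4, 1, 1, 36)] with period length k = 10.
k is even, so the fundamental solution of x^2 - 344y^2 = 1 is (p_{k-1}, q_{k-1}) = (p_9, q_9); compute convergents through index 9.
Convergents (p_i = a_i*p_{i-1} + p_{i-2}, q_i = a_i*q_{i-1} + q_{i-2} with p_{-2}=0, p_{-1}=1, q_{-2}=1, q_{-1}=0):
  i=0: a_0=18, p_0 = 18*1 + 0 = 18, q_0 = 18*0 + 1 = 1.
  i=1: a_1=1, p_1 = 1*18 + 1 = 19, q_1 = 1*1 + 0 = 1.
  i=2: a_2=1, p_2 = 1*19 + 18 = 37, q_2 = 1*1 + 1 = 2.
  i=3: a_3=4, p_3 = 4*37 + 19 = 167, q_3 = 4*2 + 1 = 9.
  i=4: a_4=1, p_4 = 1*167 + 37 = 204, q_4 = 1*9 + 2 = 11.
  i=5: a_5=3, p_5 = 3*204 + 167 = 779, q_5 = 3*11 + 9 = 42.
  i=6: a_6=1, p_6 = 1*779 + 204 = 983, q_6 = 1*42 + 11 = 53.
  i=7: a_7=4, p_7 = 4*983 + 779 = 4711, q_7 = 4*53 + 42 = 254.
  i=8: a_8=1, p_8 = 1*4711 + 983 = 5694, q_8 = 1*254 + 53 = 307.
  i=9: a_9=1, p_9 = 1*5694 + 4711 = 10405, q_9 = 1*307 + 254 = 561.
Check: 10405^2 - 344*561^2 = 108264025 - 108264024 = 1, so (x, y) = (10405, 561) solves the equation, and by the theorem it is the least positive solution.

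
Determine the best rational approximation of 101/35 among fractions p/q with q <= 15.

26/9

Expand x = 101/35 as a continued fraction with the Euclidean algorithm:
  101 = 2*35 + 31, so a_0 = 2.
  35 = 1*31 + 4, so a_1 = 1.
  31 = 7*4 + 3, so a_2 = 7.
  4 = 1*3 + 1, so a_3 = 1.
  3 = 3*1 + 0, so a_4 = 3.
so x = [2; 1, 7, 1, 3].
Convergents (p_i = a_i*p_{i-1} + p_{i-2}, q_i = a_i*q_{i-1} + q_{i-2} with p_{-2}=0, p_{-1}=1, q_{-2}=1, q_{-1}=0), until the denominator exceeds 15:
  i=0: a_0=2, p_0 = 2*1 + 0 = 2, q_0 = 2*0 + 1 = 1.
  i=1: a_1=1, p_1 = 1*2 + 1 = 3, q_1 = 1*1 + 0 = 1.
  i=2: a_2=7, p_2 = 7*3 + 2 = 23, q_2 = 7*1 + 1 = 8.
  i=3: a_3=1, p_3 = 1*23 + 3 = 26, q_3 = 1*8 + 1 = 9.
  i=4: a_4=3, p_4 = 3*26 + 23 = 101, q_4 = 3*9 + 8 = 35.
q_4 = 35 > 15, so the last convergent with denominator <= 15 is p_3/q_3 = 26/9.
The closest fraction with denominator <= 15 is either p_3/q_3 or the intermediate fraction (k*p_3 + p_2)/(k*q_3 + q_2) with the largest k >= 1 whose denominator stays <= 15; these approach x as k grows, and every other convergent or intermediate fraction in range is farther away.
Largest k: floor((15 - q_2)/q_3) = floor((15 - 8)/9) = 0.
Since k = 0, no intermediate fraction beyond p_3/q_3 has denominator <= 15, so the convergent 26/9 is the closest (its error is |101*9 - 26*35|/(35*9) = 1/315).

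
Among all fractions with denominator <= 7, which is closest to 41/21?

2/1

Expand x = 41/21 as a continued fraction with the Euclidean algorithm:
  41 = 1*21 + 20, so a_0 = 1.
  21 = 1*20 + 1, so a_1 = 1.
  20 = 20*1 + 0, so a_2 = 20.
so x = [1; 1, 20].
Convergents (p_i = a_i*p_{i-1} + p_{i-2}, q_i = a_i*q_{i-1} + q_{i-2} with p_{-2}=0, p_{-1}=1, q_{-2}=1, q_{-1}=0), until the denominator exceeds 7:
  i=0: a_0=1, p_0 = 1*1 + 0 = 1, q_0 = 1*0 + 1 = 1.
  i=1: a_1=1, p_1 = 1*1 + 1 = 2, q_1 = 1*1 + 0 = 1.
  i=2: a_2=20, p_2 = 20*2 + 1 = 41, q_2 = 20*1 + 1 = 21.
q_2 = 21 > 7, so the last convergent with denominator <= 7 is p_1/q_1 = 2/1.
The closest fraction with denominator <= 7 is either p_1/q_1 or the intermediate fraction (k*p_1 + p_0)/(k*q_1 + q_0) with the largest k >= 1 whose denominator stays <= 7; these approach x as k grows, and every other convergent or intermediate fraction in range is farther away.
Largest k: floor((7 - q_0)/q_1) = floor((7 - 1)/1) = 6.
That gives (6*2 + 1)/(6*1 + 1) = 13/7.
Compare the errors: |x - 2/1| = |41*1 - 2*21|/(21*1) = 1/21, and |x - 13/7| = |41*7 - 13*21|/(21*7) = 14/147.
Cross-multiplying, 1*147 = 147 < 294 = 14*21, so 1/21 is smaller: the convergent 2/1 is closer to x than 13/7.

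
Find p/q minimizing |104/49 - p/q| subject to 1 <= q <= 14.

Expand x = 104/49 as a continued fraction with the Euclidean algorithm:
  104 = 2*49 + 6, so a_0 = 2.
  49 = 8*6 + 1, so a_1 = 8.
  6 = 6*1 + 0, so a_2 = 6.
so x = [2; 8, 6].
Convergents (p_i = a_i*p_{i-1} + p_{i-2}, q_i = a_i*q_{i-1} + q_{i-2} with p_{-2}=0, p_{-1}=1, q_{-2}=1, q_{-1}=0), until the denominator exceeds 14:
  i=0: a_0=2, p_0 = 2*1 + 0 = 2, q_0 = 2*0 + 1 = 1.
  i=1: a_1=8, p_1 = 8*2 + 1 = 17, q_1 = 8*1 + 0 = 8.
  i=2: a_2=6, p_2 = 6*17 + 2 = 104, q_2 = 6*8 + 1 = 49.
q_2 = 49 > 14, so the last convergent with denominator <= 14 is p_1/q_1 = 17/8.
The closest fraction with denominator <= 14 is either p_1/q_1 or the intermediate fraction (k*p_1 + p_0)/(k*q_1 + q_0) with the largest k >= 1 whose denominator stays <= 14; these approach x as k grows, and every other convergent or intermediate fraction in range is farther away.
Largest k: floor((14 - q_0)/q_1) = floor((14 - 1)/8) = 1.
That gives (1*17 + 2)/(1*8 + 1) = 19/9.
Compare the errors: |x - 17/8| = |104*8 - 17*49|/(49*8) = 1/392, and |x - 19/9| = |104*9 - 19*49|/(49*9) = 5/441.
Cross-multiplying, 1*441 = 441 < 1960 = 5*392, so 1/392 is smaller: the convergent 17/8 is closer to x than 19/9.

17/8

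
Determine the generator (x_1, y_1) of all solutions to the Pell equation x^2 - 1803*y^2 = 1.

First expand sqrt(1803) as a continued fraction. With x_i = (sqrt(1803) + m_i)/d_i and (m_0, d_0) = (0, 1): a_0 = floor(sqrt(1803)) = 42, since 42^2 = 1764 <= 1803 < 1849 = 43^2.
Iterate m_{i+1} = d_i*a_i - m_i, d_{i+1} = (1803 - m_{i+1}^2)/d_i, a_{i+1} = floor((a_0 + m_{i+1})/d_{i+1}):
  m_1 = 1*42 - 0 = 42, d_1 = (1803 - 42^2)/1 = 39/1 = 39, a_1 = floor((42 + 42)/39) = 2.
  m_2 = 39*2 - 42 = 36, d_2 = (1803 - 36^2)/39 = 507/39 = 13, a_2 = floor((42 + 36)/13) = 6.
  m_3 = 13*6 - 36 = 42, d_3 = (1803 - 42^2)/13 = 39/13 = 3, a_3 = floor((42 + 42)/3) = 28.
  m_4 = 3*28 - 42 = 42, d_4 = (1803 - 42^2)/3 = 39/3 = 13, a_4 = floor((42 + 42)/13) = 6.
  m_5 = 13*6 - 42 = 36, d_5 = (1803 - 36^2)/13 = 507/13 = 39, a_5 = floor((42 + 36)/39) = 2.
  m_6 = 39*2 - 36 = 42, d_6 = (1803 - 42^2)/39 = 39/39 = 1, a_6 = floor((42 + 42)/1) = 84.
  m_7 = 1*84 - 42 = 42, d_7 = (1803 - 42^2)/1 = 39/1 = 39: (m_7, d_7) = (m_1, d_1) = (42, 39), so from here the quotients repeat a_1, ..., a_6; the period length is 6.
So sqrt(1803) = [42; (2, 6, 28, 6, 2, 84)] with period length k = 6.
k is even, so the fundamental solution of x^2 - 1803y^2 = 1 is (p_{k-1}, q_{k-1}) = (p_5, q_5); compute convergents through index 5.
Convergents (p_i = a_i*p_{i-1} + p_{i-2}, q_i = a_i*q_{i-1} + q_{i-2} with p_{-2}=0, p_{-1}=1, q_{-2}=1, q_{-1}=0):
  i=0: a_0=42, p_0 = 42*1 + 0 = 42, q_0 = 42*0 + 1 = 1.
  i=1: a_1=2, p_1 = 2*42 + 1 = 85, q_1 = 2*1 + 0 = 2.
  i=2: a_2=6, p_2 = 6*85 + 42 = 552, q_2 = 6*2 + 1 = 13.
  i=3: a_3=28, p_3 = 28*552 + 85 = 15541, q_3 = 28*13 + 2 = 366.
  i=4: a_4=6, p_4 = 6*15541 + 552 = 93798, q_4 = 6*366 + 13 = 2209.
  i=5: a_5=2, p_5 = 2*93798 + 15541 = 203137, q_5 = 2*2209 + 366 = 4784.
Check: 203137^2 - 1803*4784^2 = 41264640769 - 41264640768 = 1, so (x, y) = (203137, 4784) solves the equation, and by the theorem it is the least positive solution.

(x, y) = (203137, 4784)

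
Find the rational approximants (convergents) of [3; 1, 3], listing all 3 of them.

Using the convergent recurrence p_i = a_i*p_{i-1} + p_{i-2}, q_i = a_i*q_{i-1} + q_{i-2} with p_{-2}=0, p_{-1}=1, q_{-2}=1, q_{-1}=0:
  i=0: a_0=3, p_0 = 3*1 + 0 = 3, q_0 = 3*0 + 1 = 1.
  i=1: a_1=1, p_1 = 1*3 + 1 = 4, q_1 = 1*1 + 0 = 1.
  i=2: a_2=3, p_2 = 3*4 + 3 = 15, q_2 = 3*1 + 1 = 4.

3/1, 4/1, 15/4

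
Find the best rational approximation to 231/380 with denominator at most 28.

17/28

Expand x = 231/380 as a continued fraction with the Euclidean algorithm:
  231 = 0*380 + 231, so a_0 = 0.
  380 = 1*231 + 149, so a_1 = 1.
  231 = 1*149 + 82, so a_2 = 1.
  149 = 1*82 + 67, so a_3 = 1.
  82 = 1*67 + 15, so a_4 = 1.
  67 = 4*15 + 7, so a_5 = 4.
  15 = 2*7 + 1, so a_6 = 2.
  7 = 7*1 + 0, so a_7 = 7.
so x = [0; 1, 1, 1, 1, 4, 2, 7].
Convergents (p_i = a_i*p_{i-1} + p_{i-2}, q_i = a_i*q_{i-1} + q_{i-2} with p_{-2}=0, p_{-1}=1, q_{-2}=1, q_{-1}=0), until the denominator exceeds 28:
  i=0: a_0=0, p_0 = 0*1 + 0 = 0, q_0 = 0*0 + 1 = 1.
  i=1: a_1=1, p_1 = 1*0 + 1 = 1, q_1 = 1*1 + 0 = 1.
  i=2: a_2=1, p_2 = 1*1 + 0 = 1, q_2 = 1*1 + 1 = 2.
  i=3: a_3=1, p_3 = 1*1 + 1 = 2, q_3 = 1*2 + 1 = 3.
  i=4: a_4=1, p_4 = 1*2 + 1 = 3, q_4 = 1*3 + 2 = 5.
  i=5: a_5=4, p_5 = 4*3 + 2 = 14, q_5 = 4*5 + 3 = 23.
  i=6: a_6=2, p_6 = 2*14 + 3 = 31, q_6 = 2*23 + 5 = 51.
q_6 = 51 > 28, so the last convergent with denominator <= 28 is p_5/q_5 = 14/23.
The closest fraction with denominator <= 28 is either p_5/q_5 or the intermediate fraction (k*p_5 + p_4)/(k*q_5 + q_4) with the largest k >= 1 whose denominator stays <= 28; these approach x as k grows, and every other convergent or intermediate fraction in range is farther away.
Largest k: floor((28 - q_4)/q_5) = floor((28 - 5)/23) = 1.
That gives (1*14 + 3)/(1*23 + 5) = 17/28.
Compare the errors: |x - 14/23| = |231*23 - 14*380|/(380*23) = 7/8740, and |x - 17/28| = |231*28 - 17*380|/(380*28) = 8/10640.
Cross-multiplying, 8*8740 = 69920 < 74480 = 7*10640, so 8/10640 is smaller: the intermediate fraction 17/28 is closer to x than 14/23.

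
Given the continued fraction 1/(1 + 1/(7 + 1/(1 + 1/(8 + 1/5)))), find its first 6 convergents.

0/1, 1/1, 7/8, 8/9, 71/80, 363/409

Using the convergent recurrence p_i = a_i*p_{i-1} + p_{i-2}, q_i = a_i*q_{i-1} + q_{i-2} with p_{-2}=0, p_{-1}=1, q_{-2}=1, q_{-1}=0:
  i=0: a_0=0, p_0 = 0*1 + 0 = 0, q_0 = 0*0 + 1 = 1.
  i=1: a_1=1, p_1 = 1*0 + 1 = 1, q_1 = 1*1 + 0 = 1.
  i=2: a_2=7, p_2 = 7*1 + 0 = 7, q_2 = 7*1 + 1 = 8.
  i=3: a_3=1, p_3 = 1*7 + 1 = 8, q_3 = 1*8 + 1 = 9.
  i=4: a_4=8, p_4 = 8*8 + 7 = 71, q_4 = 8*9 + 8 = 80.
  i=5: a_5=5, p_5 = 5*71 + 8 = 363, q_5 = 5*80 + 9 = 409.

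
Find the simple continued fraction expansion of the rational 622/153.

[4; 15, 3, 3]

Run the Euclidean algorithm on 622 and 153; the successive quotients are the partial quotients a_0, a_1, ... (each step inverts the fractional part left over by the previous one):
  622 = 4*153 + 10, so a_0 = 4.
  153 = 15*10 + 3, so a_1 = 15.
  10 = 3*3 + 1, so a_2 = 3.
  3 = 3*1 + 0, so a_3 = 3.
The remainder reaches 0 after 4 divisions, so the expansion has 4 partial quotients, read off in order.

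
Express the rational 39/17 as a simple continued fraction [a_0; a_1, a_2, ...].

Run the Euclidean algorithm on 39 and 17; the successive quotients are the partial quotients a_0, a_1, ... (each step inverts the fractional part left over by the previous one):
  39 = 2*17 + 5, so a_0 = 2.
  17 = 3*5 + 2, so a_1 = 3.
  5 = 2*2 + 1, so a_2 = 2.
  2 = 2*1 + 0, so a_3 = 2.
The remainder reaches 0 after 4 divisions, so the expansion has 4 partial quotients, read off in order.

[2; 3, 2, 2]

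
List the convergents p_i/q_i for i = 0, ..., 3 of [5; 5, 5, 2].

Using the convergent recurrence p_i = a_i*p_{i-1} + p_{i-2}, q_i = a_i*q_{i-1} + q_{i-2} with p_{-2}=0, p_{-1}=1, q_{-2}=1, q_{-1}=0:
  i=0: a_0=5, p_0 = 5*1 + 0 = 5, q_0 = 5*0 + 1 = 1.
  i=1: a_1=5, p_1 = 5*5 + 1 = 26, q_1 = 5*1 + 0 = 5.
  i=2: a_2=5, p_2 = 5*26 + 5 = 135, q_2 = 5*5 + 1 = 26.
  i=3: a_3=2, p_3 = 2*135 + 26 = 296, q_3 = 2*26 + 5 = 57.

5/1, 26/5, 135/26, 296/57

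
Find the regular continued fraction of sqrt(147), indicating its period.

[12; (8, 24)]

Write x_i = (sqrt(147) + m_i)/d_i with (m_0, d_0) = (0, 1). a_0 = floor(sqrt(147)) = 12, since 12^2 = 144 <= 147 < 169 = 13^2.
Iterate m_{i+1} = d_i*a_i - m_i, d_{i+1} = (147 - m_{i+1}^2)/d_i, a_{i+1} = floor((a_0 + m_{i+1})/d_{i+1}):
  m_1 = 1*12 - 0 = 12, d_1 = (147 - 12^2)/1 = 3/1 = 3, a_1 = floor((12 + 12)/3) = 8.
  m_2 = 3*8 - 12 = 12, d_2 = (147 - 12^2)/3 = 3/3 = 1, a_2 = floor((12 + 12)/1) = 24.
  m_3 = 1*24 - 12 = 12, d_3 = (147 - 12^2)/1 = 3/1 = 3: (m_3, d_3) = (m_1, d_1) = (12, 3), so from here the quotients repeat a_1, a_2; the period length is 2.
Hence the expansion of sqrt(147) is a_0 = 12 followed by the repeating block 8, 24 (period 2).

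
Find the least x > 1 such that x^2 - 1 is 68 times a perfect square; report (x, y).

(x, y) = (33, 4)

First expand sqrt(68) as a continued fraction. With x_i = (sqrt(68) + m_i)/d_i and (m_0, d_0) = (0, 1): a_0 = floor(sqrt(68)) = 8, since 8^2 = 64 <= 68 < 81 = 9^2.
Iterate m_{i+1} = d_i*a_i - m_i, d_{i+1} = (68 - m_{i+1}^2)/d_i, a_{i+1} = floor((a_0 + m_{i+1})/d_{i+1}):
  m_1 = 1*8 - 0 = 8, d_1 = (68 - 8^2)/1 = 4/1 = 4, a_1 = floor((8 + 8)/4) = 4.
  m_2 = 4*4 - 8 = 8, d_2 = (68 - 8^2)/4 = 4/4 = 1, a_2 = floor((8 + 8)/1) = 16.
  m_3 = 1*16 - 8 = 8, d_3 = (68 - 8^2)/1 = 4/1 = 4: (m_3, d_3) = (m_1, d_1) = (8, 4), so from here the quotients repeat a_1, a_2; the period length is 2.
So sqrt(68) = [8; (4, 16)] with period length k = 2.
k is even, so the fundamental solution of x^2 - 68y^2 = 1 is (p_{k-1}, q_{k-1}) = (p_1, q_1); compute convergents through index 1.
Convergents (p_i = a_i*p_{i-1} + p_{i-2}, q_i = a_i*q_{i-1} + q_{i-2} with p_{-2}=0, p_{-1}=1, q_{-2}=1, q_{-1}=0):
  i=0: a_0=8, p_0 = 8*1 + 0 = 8, q_0 = 8*0 + 1 = 1.
  i=1: a_1=4, p_1 = 4*8 + 1 = 33, q_1 = 4*1 + 0 = 4.
Check: 33^2 - 68*4^2 = 1089 - 1088 = 1, so (x, y) = (33, 4) solves the equation, and by the theorem it is the least positive solution.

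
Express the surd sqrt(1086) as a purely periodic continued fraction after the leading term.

Write x_i = (sqrt(1086) + m_i)/d_i with (m_0, d_0) = (0, 1). a_0 = floor(sqrt(1086)) = 32, since 32^2 = 1024 <= 1086 < 1089 = 33^2.
Iterate m_{i+1} = d_i*a_i - m_i, d_{i+1} = (1086 - m_{i+1}^2)/d_i, a_{i+1} = floor((a_0 + m_{i+1})/d_{i+1}):
  m_1 = 1*32 - 0 = 32, d_1 = (1086 - 32^2)/1 = 62/1 = 62, a_1 = floor((32 + 32)/62) = 1.
  m_2 = 62*1 - 32 = 30, d_2 = (1086 - 30^2)/62 = 186/62 = 3, a_2 = floor((32 + 30)/3) = 20.
  m_3 = 3*20 - 30 = 30, d_3 = (1086 - 30^2)/3 = 186/3 = 62, a_3 = floor((32 + 30)/62) = 1.
  m_4 = 62*1 - 30 = 32, d_4 = (1086 - 32^2)/62 = 62/62 = 1, a_4 = floor((32 + 32)/1) = 64.
  m_5 = 1*64 - 32 = 32, d_5 = (1086 - 32^2)/1 = 62/1 = 62: (m_5, d_5) = (m_1, d_1) = (32, 62), so from here the quotients repeat a_1, ..., a_4; the period length is 4.
Hence the expansion of sqrt(1086) is a_0 = 32 followed by the repeating block 1, 20, 1, 64 (period 4).

[32; (1, 20, 1, 64)]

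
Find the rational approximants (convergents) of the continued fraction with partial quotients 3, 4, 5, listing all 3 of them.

Using the convergent recurrence p_i = a_i*p_{i-1} + p_{i-2}, q_i = a_i*q_{i-1} + q_{i-2} with p_{-2}=0, p_{-1}=1, q_{-2}=1, q_{-1}=0:
  i=0: a_0=3, p_0 = 3*1 + 0 = 3, q_0 = 3*0 + 1 = 1.
  i=1: a_1=4, p_1 = 4*3 + 1 = 13, q_1 = 4*1 + 0 = 4.
  i=2: a_2=5, p_2 = 5*13 + 3 = 68, q_2 = 5*4 + 1 = 21.

3/1, 13/4, 68/21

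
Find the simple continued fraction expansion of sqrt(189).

[13; (1, 2, 1, 26)]

Write x_i = (sqrt(189) + m_i)/d_i with (m_0, d_0) = (0, 1). a_0 = floor(sqrt(189)) = 13, since 13^2 = 169 <= 189 < 196 = 14^2.
Iterate m_{i+1} = d_i*a_i - m_i, d_{i+1} = (189 - m_{i+1}^2)/d_i, a_{i+1} = floor((a_0 + m_{i+1})/d_{i+1}):
  m_1 = 1*13 - 0 = 13, d_1 = (189 - 13^2)/1 = 20/1 = 20, a_1 = floor((13 + 13)/20) = 1.
  m_2 = 20*1 - 13 = 7, d_2 = (189 - 7^2)/20 = 140/20 = 7, a_2 = floor((13 + 7)/7) = 2.
  m_3 = 7*2 - 7 = 7, d_3 = (189 - 7^2)/7 = 140/7 = 20, a_3 = floor((13 + 7)/20) = 1.
  m_4 = 20*1 - 7 = 13, d_4 = (189 - 13^2)/20 = 20/20 = 1, a_4 = floor((13 + 13)/1) = 26.
  m_5 = 1*26 - 13 = 13, d_5 = (189 - 13^2)/1 = 20/1 = 20: (m_5, d_5) = (m_1, d_1) = (13, 20), so from here the quotients repeat a_1, ..., a_4; the period length is 4.
Hence the expansion of sqrt(189) is a_0 = 13 followed by the repeating block 1, 2, 1, 26 (period 4).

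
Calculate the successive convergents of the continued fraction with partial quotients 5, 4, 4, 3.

5/1, 21/4, 89/17, 288/55

Using the convergent recurrence p_i = a_i*p_{i-1} + p_{i-2}, q_i = a_i*q_{i-1} + q_{i-2} with p_{-2}=0, p_{-1}=1, q_{-2}=1, q_{-1}=0:
  i=0: a_0=5, p_0 = 5*1 + 0 = 5, q_0 = 5*0 + 1 = 1.
  i=1: a_1=4, p_1 = 4*5 + 1 = 21, q_1 = 4*1 + 0 = 4.
  i=2: a_2=4, p_2 = 4*21 + 5 = 89, q_2 = 4*4 + 1 = 17.
  i=3: a_3=3, p_3 = 3*89 + 21 = 288, q_3 = 3*17 + 4 = 55.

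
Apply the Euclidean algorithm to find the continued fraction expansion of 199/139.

[1; 2, 3, 6, 3]

Run the Euclidean algorithm on 199 and 139; the successive quotients are the partial quotients a_0, a_1, ... (each step inverts the fractional part left over by the previous one):
  199 = 1*139 + 60, so a_0 = 1.
  139 = 2*60 + 19, so a_1 = 2.
  60 = 3*19 + 3, so a_2 = 3.
  19 = 6*3 + 1, so a_3 = 6.
  3 = 3*1 + 0, so a_4 = 3.
The remainder reaches 0 after 5 divisions, so the expansion has 5 partial quotients, read off in order.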